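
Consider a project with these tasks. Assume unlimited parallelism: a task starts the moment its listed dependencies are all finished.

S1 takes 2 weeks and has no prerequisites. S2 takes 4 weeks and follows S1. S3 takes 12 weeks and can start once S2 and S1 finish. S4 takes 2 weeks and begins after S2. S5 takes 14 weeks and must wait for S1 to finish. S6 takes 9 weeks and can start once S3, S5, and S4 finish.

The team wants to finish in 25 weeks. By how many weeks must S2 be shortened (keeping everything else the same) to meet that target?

2

Current finish: 27 weeks; target: 25.
S2 is on every critical path, so each week cut from S2 cuts the finish by one (this holds down to a finish of 25).
Need 27 − 25 = 2 weeks off S2 → S2 becomes 2 weeks, finish becomes 25.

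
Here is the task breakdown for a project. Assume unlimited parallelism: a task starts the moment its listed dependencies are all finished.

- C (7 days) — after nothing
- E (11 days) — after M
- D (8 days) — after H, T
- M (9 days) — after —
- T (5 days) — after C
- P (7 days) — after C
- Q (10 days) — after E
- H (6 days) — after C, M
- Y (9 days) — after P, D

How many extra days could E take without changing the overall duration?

The longest chain is M→H→D→Y = 9+6+8+9 = 32; overall finish 32 days.
E finishes as early as 20 and must finish by 22.
Slack of E = 11 − 9 = 2 days.

2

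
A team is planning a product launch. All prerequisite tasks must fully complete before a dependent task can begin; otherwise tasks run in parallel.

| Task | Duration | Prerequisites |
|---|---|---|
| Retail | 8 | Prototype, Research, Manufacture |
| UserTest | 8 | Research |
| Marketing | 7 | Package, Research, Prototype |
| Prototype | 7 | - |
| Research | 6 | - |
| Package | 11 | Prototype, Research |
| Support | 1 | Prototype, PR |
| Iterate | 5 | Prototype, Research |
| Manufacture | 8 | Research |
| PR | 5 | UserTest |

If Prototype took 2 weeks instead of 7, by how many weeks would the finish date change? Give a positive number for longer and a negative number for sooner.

-1

Baseline: Prototype→Package→Marketing = 7+11+7 = 25 → 25 weeks.
Prototype is on the critical path; changing it to 2 makes that path 20 weeks.
Now Research→Package→Marketing = 6+11+7 = 24 is longest, so the finish becomes 24 weeks.
Change in finish: 24 − 25 = -1 weeks.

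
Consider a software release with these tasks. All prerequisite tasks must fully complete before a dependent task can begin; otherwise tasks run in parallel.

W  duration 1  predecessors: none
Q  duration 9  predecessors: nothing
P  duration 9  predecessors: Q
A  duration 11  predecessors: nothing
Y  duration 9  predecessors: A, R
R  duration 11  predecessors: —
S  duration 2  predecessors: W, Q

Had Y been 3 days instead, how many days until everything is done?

18

The binding path is A→Y = 11+9 = 20; finish at 20 days.
Y lies on that path, so at 3 days the path becomes 14 days.
New critical path: Q→P = 9+9 = 18 ⇒ 18 days.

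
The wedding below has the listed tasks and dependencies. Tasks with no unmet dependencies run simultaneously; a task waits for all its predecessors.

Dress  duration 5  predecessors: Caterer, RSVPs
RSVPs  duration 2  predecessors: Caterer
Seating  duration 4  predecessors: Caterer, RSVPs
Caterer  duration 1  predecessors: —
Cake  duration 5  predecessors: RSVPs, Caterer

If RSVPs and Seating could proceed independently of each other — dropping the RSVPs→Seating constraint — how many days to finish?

Original critical path: Caterer→RSVPs→Dress = 1+2+5 = 8 ⇒ 8 days.
Without RSVPs→Seating, Seating's earliest start moves from 3 to 1.
The longest chain is now Caterer→RSVPs→Dress = 1+2+5 = 8, so the schedule takes 8 days.

8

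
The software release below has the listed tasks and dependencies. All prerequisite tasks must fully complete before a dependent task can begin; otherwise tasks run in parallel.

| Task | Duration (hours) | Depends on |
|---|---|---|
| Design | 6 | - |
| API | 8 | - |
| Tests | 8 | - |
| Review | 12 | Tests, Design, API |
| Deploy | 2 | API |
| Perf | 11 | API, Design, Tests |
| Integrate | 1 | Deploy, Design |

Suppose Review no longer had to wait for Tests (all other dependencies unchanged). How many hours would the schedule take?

With the dependency in place, API→Review = 8+12 = 20 sets the finish at 20 hours.
Dropping Tests→Review doesn't change Review's earliest start (8); another predecessor still binds.
The longest chain is now API→Review = 8+12 = 20, so the schedule takes 20 hours.

20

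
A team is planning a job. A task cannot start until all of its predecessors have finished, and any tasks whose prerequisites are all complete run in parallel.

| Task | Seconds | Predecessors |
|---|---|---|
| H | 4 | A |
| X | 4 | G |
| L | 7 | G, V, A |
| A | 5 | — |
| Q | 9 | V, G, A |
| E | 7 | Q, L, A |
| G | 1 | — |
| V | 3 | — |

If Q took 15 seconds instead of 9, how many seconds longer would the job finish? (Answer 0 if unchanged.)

The binding path is A→Q→E = 5+9+7 = 21; finish at 21 seconds.
Q is on the critical path; changing it to 15 makes that path 27 seconds.
That remains the longest chain; total 27 seconds.
Change in finish: 27 − 21 = +6 seconds.

6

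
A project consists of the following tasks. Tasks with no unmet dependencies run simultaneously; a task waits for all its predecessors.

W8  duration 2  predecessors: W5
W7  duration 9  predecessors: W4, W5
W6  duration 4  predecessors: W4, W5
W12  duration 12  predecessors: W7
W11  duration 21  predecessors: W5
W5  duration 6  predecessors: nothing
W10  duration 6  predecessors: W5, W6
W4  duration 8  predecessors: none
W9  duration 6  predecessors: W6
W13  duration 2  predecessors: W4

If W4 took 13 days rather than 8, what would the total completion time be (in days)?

34

Actual critical path: W4→W7→W12 = 8+9+12 = 29 ⇒ 29 days.
W4 is on the critical path; changing it to 13 makes that path 34 days.
The critical path is still W4→W7→W12; finish is now 34 days.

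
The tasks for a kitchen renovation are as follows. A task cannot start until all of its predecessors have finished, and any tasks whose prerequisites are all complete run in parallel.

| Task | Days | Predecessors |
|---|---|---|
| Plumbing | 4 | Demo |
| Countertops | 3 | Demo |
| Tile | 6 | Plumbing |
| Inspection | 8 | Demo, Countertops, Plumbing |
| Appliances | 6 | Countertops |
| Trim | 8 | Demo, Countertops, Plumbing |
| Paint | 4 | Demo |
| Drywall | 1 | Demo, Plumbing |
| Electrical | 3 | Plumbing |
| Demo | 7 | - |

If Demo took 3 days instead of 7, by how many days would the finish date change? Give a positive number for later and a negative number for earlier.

-4

The binding path is Demo→Plumbing→Inspection = 7+4+8 = 19; finish at 19 days.
Demo is on the critical path; changing it to 3 makes that path 15 days.
No other chain overtakes it, so the finish is 15 days.
Change in finish: 15 − 19 = -4 days.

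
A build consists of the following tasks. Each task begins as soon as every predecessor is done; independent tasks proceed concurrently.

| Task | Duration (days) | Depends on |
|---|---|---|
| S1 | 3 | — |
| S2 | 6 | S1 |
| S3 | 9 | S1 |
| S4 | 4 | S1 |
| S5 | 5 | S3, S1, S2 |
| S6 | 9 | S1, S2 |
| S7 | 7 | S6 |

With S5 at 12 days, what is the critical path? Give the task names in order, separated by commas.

S1, S2, S6, S7

As given, the longest chain is S1→S2→S6→S7 = 3+6+9+7 = 25, so the finish is 25 days.
S5 has 8 days of float (longest path through it is 17).
That remains the longest chain; total 25 days.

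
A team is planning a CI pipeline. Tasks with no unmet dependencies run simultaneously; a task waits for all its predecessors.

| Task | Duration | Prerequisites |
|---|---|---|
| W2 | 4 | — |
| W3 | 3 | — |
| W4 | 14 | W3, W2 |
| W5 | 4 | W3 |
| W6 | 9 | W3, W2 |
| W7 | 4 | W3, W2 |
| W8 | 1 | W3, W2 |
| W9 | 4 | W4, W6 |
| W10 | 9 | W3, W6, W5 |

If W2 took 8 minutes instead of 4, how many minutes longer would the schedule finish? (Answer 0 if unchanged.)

As given, the longest chain is W2→W4→W9 = 4+14+4 = 22, so the finish is 22 minutes.
Since W2 is critical, the +4 change carries straight to that chain (now 26 minutes).
No other chain overtakes it, so the finish is 26 minutes.
Change in finish: 26 − 22 = +4 minutes.

4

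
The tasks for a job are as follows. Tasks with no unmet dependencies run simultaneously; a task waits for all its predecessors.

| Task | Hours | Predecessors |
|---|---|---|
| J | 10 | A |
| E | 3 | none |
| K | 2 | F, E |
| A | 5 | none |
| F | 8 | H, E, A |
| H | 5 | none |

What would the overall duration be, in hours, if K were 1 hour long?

15

Actual critical path: A→F→K = 5+8+2 = 15 ⇒ 15 hours.
Since K is critical, the -1 change carries straight to that chain (now 14 hours).
Now A→J = 5+10 = 15 is longest, so the finish becomes 15 hours.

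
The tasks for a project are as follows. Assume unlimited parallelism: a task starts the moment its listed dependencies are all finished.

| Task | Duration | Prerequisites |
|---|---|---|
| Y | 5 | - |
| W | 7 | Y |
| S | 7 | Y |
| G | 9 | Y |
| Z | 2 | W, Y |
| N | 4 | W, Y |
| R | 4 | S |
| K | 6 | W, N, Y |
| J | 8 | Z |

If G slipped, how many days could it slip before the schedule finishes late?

Critical path: Y→W→Z→J = 5+7+2+8 = 22, so the finish is 22 days.
G finishes as early as 14 and must finish by 22.
Slack of G = 13 − 5 = 8 days.

8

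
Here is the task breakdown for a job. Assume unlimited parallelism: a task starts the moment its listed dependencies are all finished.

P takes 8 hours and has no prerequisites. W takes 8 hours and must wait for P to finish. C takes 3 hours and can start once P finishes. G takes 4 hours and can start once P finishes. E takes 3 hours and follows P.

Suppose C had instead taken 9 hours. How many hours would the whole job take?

Baseline: P→W = 8+8 = 16 → 16 hours.
The longest path through C is only 11 hours, so C has float 5.
Now P→C = 8+9 = 17 is longest, so the finish becomes 17 hours.

17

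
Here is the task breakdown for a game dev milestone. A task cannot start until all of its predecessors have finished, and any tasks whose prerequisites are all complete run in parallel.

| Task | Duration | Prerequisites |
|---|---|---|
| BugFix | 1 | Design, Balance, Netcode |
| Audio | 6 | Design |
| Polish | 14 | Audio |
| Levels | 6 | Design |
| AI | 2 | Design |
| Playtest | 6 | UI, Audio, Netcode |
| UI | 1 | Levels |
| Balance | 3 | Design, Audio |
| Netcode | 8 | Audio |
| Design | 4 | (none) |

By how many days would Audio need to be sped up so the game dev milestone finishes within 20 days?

Current finish: 24 days; target: 20.
Audio is on every critical path, so each day cut from Audio cuts the finish by one (this holds down to a finish of 19).
Need 24 − 20 = 4 days off Audio → Audio becomes 2 days, finish becomes 20.

4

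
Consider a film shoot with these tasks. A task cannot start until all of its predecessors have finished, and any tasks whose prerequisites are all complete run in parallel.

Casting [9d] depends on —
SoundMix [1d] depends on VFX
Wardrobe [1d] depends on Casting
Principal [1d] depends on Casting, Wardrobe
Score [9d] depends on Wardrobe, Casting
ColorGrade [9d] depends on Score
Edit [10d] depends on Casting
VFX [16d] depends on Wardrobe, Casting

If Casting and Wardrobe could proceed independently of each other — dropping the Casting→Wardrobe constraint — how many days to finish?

27

Original critical path: Casting→Wardrobe→Score→ColorGrade = 9+1+9+9 = 28 ⇒ 28 days.
Without Casting→Wardrobe, Wardrobe's earliest start moves from 9 to 0.
New critical path: Casting→Score→ColorGrade = 9+9+9 = 27 ⇒ 27 days.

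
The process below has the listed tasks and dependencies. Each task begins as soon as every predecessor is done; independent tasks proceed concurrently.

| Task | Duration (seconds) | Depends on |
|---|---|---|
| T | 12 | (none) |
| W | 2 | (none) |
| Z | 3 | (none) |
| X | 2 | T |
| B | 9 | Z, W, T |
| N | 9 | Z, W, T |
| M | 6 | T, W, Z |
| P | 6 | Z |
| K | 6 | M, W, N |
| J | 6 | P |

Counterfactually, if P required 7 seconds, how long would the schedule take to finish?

27

As given, the longest chain is T→N→K = 12+9+6 = 27, so the finish is 27 seconds.
The longest path through P is only 15 seconds, so P has float 12.
No other chain overtakes it, so the finish is 27 seconds.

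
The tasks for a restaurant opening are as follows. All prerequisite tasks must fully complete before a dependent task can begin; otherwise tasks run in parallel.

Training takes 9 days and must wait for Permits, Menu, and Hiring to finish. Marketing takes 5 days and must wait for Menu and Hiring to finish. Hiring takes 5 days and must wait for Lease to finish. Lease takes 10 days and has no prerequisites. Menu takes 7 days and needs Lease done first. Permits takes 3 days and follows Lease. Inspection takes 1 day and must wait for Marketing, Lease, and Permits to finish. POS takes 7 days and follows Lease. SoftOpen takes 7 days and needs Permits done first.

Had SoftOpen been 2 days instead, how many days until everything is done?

26

Actual critical path: Lease→Menu→Training = 10+7+9 = 26 ⇒ 26 days.
SoftOpen is off the critical path — its longest chain is 20 days, giving 6 of slack.
The critical path is still Lease→Menu→Training; finish is now 26 days.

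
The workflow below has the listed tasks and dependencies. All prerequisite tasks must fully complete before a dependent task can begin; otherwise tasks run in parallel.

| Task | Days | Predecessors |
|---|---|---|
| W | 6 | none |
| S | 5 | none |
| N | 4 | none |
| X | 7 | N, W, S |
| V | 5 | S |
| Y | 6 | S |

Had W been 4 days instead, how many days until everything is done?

12

Actual critical path: W→X = 6+7 = 13 ⇒ 13 days.
W is on the critical path; changing it to 4 makes that path 11 days.
The binding chain switches to S→X = 5+7 = 12; finish 12 days.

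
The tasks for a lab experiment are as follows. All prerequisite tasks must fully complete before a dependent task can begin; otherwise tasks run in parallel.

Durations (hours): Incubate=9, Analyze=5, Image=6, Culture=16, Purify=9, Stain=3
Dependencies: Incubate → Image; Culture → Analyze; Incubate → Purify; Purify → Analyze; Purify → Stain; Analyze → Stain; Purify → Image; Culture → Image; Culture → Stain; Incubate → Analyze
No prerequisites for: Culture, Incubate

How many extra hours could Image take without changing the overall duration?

2

Incubate→Purify→Analyze→Stain = 9+9+5+3 = 26 sets the makespan at 26 hours.
The longest chain containing Image totals 24 hours.
Slack of Image = 20 − 18 = 2 hours.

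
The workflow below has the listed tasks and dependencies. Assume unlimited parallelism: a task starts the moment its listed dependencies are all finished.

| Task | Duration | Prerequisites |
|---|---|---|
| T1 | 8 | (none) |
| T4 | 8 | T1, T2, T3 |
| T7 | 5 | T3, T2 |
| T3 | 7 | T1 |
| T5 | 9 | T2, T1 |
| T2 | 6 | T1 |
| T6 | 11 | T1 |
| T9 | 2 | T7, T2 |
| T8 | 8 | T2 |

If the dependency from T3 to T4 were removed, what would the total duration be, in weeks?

Before: longest chain T1→T2→T5 = 8+6+9 = 23, finish 23.
Without T3→T4, T4's earliest start moves from 15 to 14.
The longest chain is now T1→T2→T5 = 8+6+9 = 23, so the project takes 23 weeks.

23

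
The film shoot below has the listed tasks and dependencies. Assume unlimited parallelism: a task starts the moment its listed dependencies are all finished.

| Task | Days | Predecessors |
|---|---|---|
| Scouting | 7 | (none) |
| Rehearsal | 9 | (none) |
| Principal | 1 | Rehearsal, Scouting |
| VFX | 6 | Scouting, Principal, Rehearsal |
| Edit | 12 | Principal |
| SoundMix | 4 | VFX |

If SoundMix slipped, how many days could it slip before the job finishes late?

2

Rehearsal→Principal→Edit = 9+1+12 = 22 sets the makespan at 22 days.
The longest chain containing SoundMix totals 20 days.
Float = 22 − 20 = 2.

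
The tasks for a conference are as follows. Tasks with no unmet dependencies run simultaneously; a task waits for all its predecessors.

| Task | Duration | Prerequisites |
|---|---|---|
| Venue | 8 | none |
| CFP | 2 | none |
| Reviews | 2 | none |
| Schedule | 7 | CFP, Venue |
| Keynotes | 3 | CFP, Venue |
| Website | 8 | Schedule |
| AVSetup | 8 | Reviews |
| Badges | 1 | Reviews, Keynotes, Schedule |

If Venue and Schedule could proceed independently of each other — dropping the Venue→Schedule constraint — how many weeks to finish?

17

Original critical path: Venue→Schedule→Website = 8+7+8 = 23 ⇒ 23 weeks.
Without Venue→Schedule, Schedule's earliest start moves from 8 to 2.
New critical path: CFP→Schedule→Website = 2+7+8 = 17 ⇒ 17 weeks.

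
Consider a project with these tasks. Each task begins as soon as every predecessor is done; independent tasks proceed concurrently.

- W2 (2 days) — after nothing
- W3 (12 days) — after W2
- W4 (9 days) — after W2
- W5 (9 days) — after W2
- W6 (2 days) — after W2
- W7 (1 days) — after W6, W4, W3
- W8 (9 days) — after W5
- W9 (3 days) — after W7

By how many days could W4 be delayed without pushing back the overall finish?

5

Critical path: W2→W5→W8 = 2+9+9 = 20, so the finish is 20 days.
Longest path through W4: 15 days (earliest finish 11, latest finish 16).
Float = 20 − 15 = 5.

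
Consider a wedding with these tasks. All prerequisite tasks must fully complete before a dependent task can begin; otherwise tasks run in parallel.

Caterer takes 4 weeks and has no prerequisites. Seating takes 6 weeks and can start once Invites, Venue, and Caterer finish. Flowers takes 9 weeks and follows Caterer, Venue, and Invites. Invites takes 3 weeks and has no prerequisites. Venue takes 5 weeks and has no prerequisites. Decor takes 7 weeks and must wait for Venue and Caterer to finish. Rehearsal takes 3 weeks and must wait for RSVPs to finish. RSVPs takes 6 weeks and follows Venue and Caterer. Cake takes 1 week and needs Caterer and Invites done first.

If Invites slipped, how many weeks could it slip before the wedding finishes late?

2

The longest chain is Venue→RSVPs→Rehearsal = 5+6+3 = 14; overall finish 14 weeks.
The longest chain containing Invites totals 12 weeks.
Float = 14 − 12 = 2.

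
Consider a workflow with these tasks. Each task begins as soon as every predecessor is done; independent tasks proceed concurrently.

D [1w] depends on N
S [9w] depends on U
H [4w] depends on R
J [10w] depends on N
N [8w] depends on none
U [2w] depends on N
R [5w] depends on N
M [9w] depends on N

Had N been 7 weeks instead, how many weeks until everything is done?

As given, the longest chain is N→U→S = 8+2+9 = 19, so the finish is 19 weeks.
Since N is critical, the -1 change carries straight to that chain (now 18 weeks).
That remains the longest chain; total 18 weeks.

18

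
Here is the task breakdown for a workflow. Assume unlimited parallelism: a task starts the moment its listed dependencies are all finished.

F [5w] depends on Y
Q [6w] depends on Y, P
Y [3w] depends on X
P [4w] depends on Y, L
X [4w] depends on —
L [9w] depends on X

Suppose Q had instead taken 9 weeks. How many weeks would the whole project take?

The binding path is X→L→P→Q = 4+9+4+6 = 23; finish at 23 weeks.
Since Q is critical, the +3 change carries straight to that chain (now 26 weeks).
That remains the longest chain; total 26 weeks.

26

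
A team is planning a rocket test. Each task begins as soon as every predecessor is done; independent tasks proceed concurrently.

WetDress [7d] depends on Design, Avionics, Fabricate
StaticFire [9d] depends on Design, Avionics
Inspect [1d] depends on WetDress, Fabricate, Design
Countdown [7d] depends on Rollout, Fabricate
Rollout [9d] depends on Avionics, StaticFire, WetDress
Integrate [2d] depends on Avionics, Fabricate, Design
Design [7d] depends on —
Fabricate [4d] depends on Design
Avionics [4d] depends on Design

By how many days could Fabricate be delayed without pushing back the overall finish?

The longest chain is Design→Avionics→StaticFire→Rollout→Countdown = 7+4+9+9+7 = 36; overall finish 36 days.
Longest path through Fabricate: 34 days (earliest finish 11, latest finish 13).
Float = 36 − 34 = 2.

2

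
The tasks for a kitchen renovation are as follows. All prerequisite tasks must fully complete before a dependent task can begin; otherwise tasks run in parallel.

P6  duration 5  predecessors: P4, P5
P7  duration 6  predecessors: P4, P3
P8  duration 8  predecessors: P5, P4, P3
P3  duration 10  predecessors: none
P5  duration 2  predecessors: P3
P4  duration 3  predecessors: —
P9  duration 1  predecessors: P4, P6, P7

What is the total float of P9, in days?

Critical path: P3→P5→P8 = 10+2+8 = 20, so the finish is 20 days.
Longest path through P9: 18 days (earliest finish 18, latest finish 20).
Slack of P9 = 19 − 17 = 2 days.

2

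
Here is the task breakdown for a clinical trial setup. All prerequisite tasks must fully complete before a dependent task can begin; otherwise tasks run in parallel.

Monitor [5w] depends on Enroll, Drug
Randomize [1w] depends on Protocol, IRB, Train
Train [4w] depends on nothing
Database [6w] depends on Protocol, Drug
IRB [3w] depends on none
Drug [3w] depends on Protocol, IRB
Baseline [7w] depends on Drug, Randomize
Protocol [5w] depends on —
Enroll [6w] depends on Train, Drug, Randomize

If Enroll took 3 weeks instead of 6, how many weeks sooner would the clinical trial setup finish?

3

Critical path before the change: Protocol→Drug→Enroll→Monitor = 5+3+6+5 = 19 giving 19 weeks.
Since Enroll is critical, the -3 change carries straight to that chain (now 16 weeks).
No other chain overtakes it, so the finish is 16 weeks.
Change in finish: 16 − 19 = -3 weeks.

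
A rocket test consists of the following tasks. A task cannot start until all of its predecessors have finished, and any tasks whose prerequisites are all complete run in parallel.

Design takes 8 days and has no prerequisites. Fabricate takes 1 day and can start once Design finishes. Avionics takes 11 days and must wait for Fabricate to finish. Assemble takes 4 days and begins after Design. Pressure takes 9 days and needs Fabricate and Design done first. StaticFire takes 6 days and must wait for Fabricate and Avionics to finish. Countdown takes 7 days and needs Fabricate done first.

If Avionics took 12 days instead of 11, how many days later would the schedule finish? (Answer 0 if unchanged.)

1

The binding path is Design→Fabricate→Avionics→StaticFire = 8+1+11+6 = 26; finish at 26 days.
Avionics lies on that path, so at 12 days the path becomes 27 days.
That remains the longest chain; total 27 days.
Change in finish: 27 − 26 = +1 days.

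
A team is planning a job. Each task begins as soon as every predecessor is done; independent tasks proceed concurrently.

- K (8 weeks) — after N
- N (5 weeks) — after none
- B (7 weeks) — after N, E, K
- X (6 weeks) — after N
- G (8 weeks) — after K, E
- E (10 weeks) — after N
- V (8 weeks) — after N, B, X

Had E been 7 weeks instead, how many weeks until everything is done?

Actual critical path: N→E→B→V = 5+10+7+8 = 30 ⇒ 30 weeks.
E lies on that path, so at 7 weeks the path becomes 27 weeks.
Now N→K→B→V = 5+8+7+8 = 28 is longest, so the finish becomes 28 weeks.

28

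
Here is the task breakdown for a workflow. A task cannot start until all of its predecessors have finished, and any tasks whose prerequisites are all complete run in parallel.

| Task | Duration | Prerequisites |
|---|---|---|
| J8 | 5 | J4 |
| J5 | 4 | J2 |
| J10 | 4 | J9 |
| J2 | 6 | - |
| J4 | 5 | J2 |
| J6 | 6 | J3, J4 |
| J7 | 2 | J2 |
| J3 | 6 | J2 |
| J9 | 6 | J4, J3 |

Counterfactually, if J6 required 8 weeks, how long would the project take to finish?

As given, the longest chain is J2→J3→J9→J10 = 6+6+6+4 = 22, so the finish is 22 weeks.
J6 is off the critical path — its longest chain is 18 weeks, giving 4 of slack.
No other chain overtakes it, so the finish is 22 weeks.

22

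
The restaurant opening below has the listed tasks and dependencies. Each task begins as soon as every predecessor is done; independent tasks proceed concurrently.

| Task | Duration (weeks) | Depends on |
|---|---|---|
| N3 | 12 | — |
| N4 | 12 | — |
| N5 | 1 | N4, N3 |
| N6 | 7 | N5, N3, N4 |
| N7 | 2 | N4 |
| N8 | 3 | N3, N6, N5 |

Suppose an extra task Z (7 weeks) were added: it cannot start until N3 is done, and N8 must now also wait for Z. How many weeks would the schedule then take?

23

Originally the schedule takes 23 weeks.
With Z inserted, N8 now waits for max(N3, N6, N5, Z).
New critical path: N3→N5→N6→N8 = 12+1+7+3 = 23 ⇒ 23 weeks.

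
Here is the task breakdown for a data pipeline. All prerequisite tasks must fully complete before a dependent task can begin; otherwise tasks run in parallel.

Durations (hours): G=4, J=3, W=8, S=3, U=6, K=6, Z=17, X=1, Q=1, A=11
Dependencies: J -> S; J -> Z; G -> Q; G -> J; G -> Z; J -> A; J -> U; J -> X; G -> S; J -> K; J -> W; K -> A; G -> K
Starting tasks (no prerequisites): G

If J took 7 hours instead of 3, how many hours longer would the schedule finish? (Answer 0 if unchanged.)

The binding path is G→J→K→A = 4+3+6+11 = 24; finish at 24 hours.
J is on the critical path; changing it to 7 makes that path 28 hours.
No other chain overtakes it, so the finish is 28 hours.
Change in finish: 28 − 24 = +4 hours.

4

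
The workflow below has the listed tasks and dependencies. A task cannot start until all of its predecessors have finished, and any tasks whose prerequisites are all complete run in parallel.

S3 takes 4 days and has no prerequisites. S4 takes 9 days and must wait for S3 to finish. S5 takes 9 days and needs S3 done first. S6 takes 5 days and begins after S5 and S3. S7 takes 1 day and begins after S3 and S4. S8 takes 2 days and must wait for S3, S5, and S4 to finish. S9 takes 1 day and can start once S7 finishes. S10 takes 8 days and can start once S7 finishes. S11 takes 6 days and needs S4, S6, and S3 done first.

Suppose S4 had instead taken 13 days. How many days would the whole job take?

26

Critical path before the change: S3→S5→S6→S11 = 4+9+5+6 = 24 giving 24 days.
S4 has 2 days of float (longest path through it is 22).
The binding chain switches to S3→S4→S7→S10 = 4+13+1+8 = 26; finish 26 days.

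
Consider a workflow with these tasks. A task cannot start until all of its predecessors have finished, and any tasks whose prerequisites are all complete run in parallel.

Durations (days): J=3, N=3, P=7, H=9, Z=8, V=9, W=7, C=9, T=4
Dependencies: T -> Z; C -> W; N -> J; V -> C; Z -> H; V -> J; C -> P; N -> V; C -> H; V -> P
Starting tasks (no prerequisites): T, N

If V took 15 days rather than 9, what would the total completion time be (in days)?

36

Actual critical path: N→V→C→H = 3+9+9+9 = 30 ⇒ 30 days.
V is on the critical path; changing it to 15 makes that path 36 days.
That remains the longest chain; total 36 days.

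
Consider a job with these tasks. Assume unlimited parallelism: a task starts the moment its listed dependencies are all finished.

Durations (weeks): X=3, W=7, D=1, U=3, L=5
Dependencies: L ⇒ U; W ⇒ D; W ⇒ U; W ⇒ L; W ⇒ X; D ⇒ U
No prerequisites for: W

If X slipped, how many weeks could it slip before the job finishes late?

Critical path: W→L→U = 7+5+3 = 15, so the finish is 15 weeks.
X finishes as early as 10 and must finish by 15.
Slack of X = 12 − 7 = 5 weeks.

5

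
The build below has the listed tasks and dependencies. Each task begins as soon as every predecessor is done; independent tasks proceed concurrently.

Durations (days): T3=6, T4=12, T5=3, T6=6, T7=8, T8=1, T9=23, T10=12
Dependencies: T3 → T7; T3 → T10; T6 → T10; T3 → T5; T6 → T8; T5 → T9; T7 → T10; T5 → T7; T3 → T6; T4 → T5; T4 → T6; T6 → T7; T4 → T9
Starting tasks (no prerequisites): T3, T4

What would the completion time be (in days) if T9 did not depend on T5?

38

With the dependency in place, T4→T5→T9 = 12+3+23 = 38 sets the finish at 38 days.
Without T5→T9, T9's earliest start moves from 15 to 12.
After: T4→T6→T7→T10 = 12+6+8+12 = 38 → 38 days.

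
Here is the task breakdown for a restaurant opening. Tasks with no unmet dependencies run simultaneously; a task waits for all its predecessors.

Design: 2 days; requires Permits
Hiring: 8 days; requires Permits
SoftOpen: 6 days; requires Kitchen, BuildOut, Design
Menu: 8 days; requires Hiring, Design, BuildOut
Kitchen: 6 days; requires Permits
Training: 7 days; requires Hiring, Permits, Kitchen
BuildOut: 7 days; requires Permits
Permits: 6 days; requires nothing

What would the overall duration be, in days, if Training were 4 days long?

22

Actual critical path: Permits→Hiring→Menu = 6+8+8 = 22 ⇒ 22 days.
Training has 1 day of float (longest path through it is 21).
No other chain overtakes it, so the finish is 22 days.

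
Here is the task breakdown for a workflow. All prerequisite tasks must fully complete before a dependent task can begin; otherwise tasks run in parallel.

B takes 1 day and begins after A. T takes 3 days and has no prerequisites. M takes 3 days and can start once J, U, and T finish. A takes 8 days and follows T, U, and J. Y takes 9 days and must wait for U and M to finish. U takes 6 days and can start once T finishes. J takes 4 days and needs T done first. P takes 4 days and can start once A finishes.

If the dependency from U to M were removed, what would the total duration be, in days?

With the dependency in place, T→U→M→Y = 3+6+3+9 = 21 sets the finish at 21 days.
Without U→M, M's earliest start moves from 9 to 7.
New critical path: T→U→A→P = 3+6+8+4 = 21 ⇒ 21 days.

21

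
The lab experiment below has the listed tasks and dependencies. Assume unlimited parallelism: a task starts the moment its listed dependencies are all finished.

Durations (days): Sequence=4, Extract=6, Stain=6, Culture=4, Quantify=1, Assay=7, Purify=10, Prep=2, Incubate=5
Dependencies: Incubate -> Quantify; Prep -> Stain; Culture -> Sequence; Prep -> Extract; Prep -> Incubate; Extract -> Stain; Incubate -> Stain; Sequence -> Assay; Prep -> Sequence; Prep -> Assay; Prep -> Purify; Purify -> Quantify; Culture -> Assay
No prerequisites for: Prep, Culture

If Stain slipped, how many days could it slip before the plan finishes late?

The longest chain is Culture→Sequence→Assay = 4+4+7 = 15; overall finish 15 days.
The longest chain containing Stain totals 14 days.
Slack of Stain = 9 − 8 = 1 day.

1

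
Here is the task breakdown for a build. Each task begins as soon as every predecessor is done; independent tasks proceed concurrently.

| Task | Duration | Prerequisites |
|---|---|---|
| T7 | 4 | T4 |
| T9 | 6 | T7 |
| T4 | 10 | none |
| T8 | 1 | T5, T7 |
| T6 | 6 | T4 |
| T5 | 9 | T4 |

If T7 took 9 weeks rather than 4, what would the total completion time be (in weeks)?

Baseline: T4→T7→T9 = 10+4+6 = 20 → 20 weeks.
T7 is on the critical path; changing it to 9 makes that path 25 weeks.
The critical path is still T4→T7→T9; finish is now 25 weeks.

25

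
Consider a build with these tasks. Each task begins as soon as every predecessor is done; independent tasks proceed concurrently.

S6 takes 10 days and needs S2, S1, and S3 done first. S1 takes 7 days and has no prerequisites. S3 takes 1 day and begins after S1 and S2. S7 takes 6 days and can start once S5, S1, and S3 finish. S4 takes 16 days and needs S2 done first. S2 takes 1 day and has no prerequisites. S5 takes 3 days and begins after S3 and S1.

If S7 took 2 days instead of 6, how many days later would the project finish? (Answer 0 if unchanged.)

0

The binding path is S1→S3→S6 = 7+1+10 = 18; finish at 18 days.
The longest path through S7 is only 17 days, so S7 has float 1.
That remains the longest chain; total 18 days.
Change in finish: 18 − 18 = +0 days.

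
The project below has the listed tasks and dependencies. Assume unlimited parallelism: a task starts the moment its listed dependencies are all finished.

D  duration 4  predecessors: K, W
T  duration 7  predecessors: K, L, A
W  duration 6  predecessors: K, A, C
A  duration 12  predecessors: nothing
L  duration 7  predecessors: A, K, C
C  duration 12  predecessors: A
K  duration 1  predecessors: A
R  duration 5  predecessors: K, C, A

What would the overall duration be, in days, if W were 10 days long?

As given, the longest chain is A→C→L→T = 12+12+7+7 = 38, so the finish is 38 days.
W is off the critical path — its longest chain is 34 days, giving 4 of slack.
New critical path: A→C→W→D = 12+12+10+4 = 38 ⇒ 38 days.

38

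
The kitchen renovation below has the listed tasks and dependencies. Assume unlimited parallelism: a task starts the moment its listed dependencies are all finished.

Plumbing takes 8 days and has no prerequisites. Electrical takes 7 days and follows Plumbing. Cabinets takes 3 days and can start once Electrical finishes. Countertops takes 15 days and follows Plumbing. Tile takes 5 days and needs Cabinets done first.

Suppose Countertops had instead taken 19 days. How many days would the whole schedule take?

27

Actual critical path: Plumbing→Countertops = 8+15 = 23 ⇒ 23 days.
Since Countertops is critical, the +4 change carries straight to that chain (now 27 days).
The critical path is still Plumbing→Countertops; finish is now 27 days.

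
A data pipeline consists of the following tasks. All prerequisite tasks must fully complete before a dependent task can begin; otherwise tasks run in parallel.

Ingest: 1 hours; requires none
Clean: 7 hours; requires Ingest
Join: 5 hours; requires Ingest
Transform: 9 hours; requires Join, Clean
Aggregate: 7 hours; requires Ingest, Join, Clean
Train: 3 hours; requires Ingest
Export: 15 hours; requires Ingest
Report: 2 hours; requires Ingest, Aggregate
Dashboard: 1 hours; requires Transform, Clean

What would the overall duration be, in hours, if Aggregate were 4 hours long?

Actual critical path: Ingest→Clean→Transform→Dashboard = 1+7+9+1 = 18 ⇒ 18 hours.
The longest path through Aggregate is only 17 hours, so Aggregate has float 1.
The critical path is still Ingest→Clean→Transform→Dashboard; finish is now 18 hours.

18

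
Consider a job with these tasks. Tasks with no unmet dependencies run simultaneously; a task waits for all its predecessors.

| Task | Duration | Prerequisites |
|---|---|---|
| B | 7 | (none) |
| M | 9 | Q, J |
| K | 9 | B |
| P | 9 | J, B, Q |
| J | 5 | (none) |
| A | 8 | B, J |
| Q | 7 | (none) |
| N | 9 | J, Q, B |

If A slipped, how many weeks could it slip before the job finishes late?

The longest chain is Q→P = 7+9 = 16; overall finish 16 weeks.
A finishes as early as 15 and must finish by 16.
So A can slip 16 − 15 = 1 week.

1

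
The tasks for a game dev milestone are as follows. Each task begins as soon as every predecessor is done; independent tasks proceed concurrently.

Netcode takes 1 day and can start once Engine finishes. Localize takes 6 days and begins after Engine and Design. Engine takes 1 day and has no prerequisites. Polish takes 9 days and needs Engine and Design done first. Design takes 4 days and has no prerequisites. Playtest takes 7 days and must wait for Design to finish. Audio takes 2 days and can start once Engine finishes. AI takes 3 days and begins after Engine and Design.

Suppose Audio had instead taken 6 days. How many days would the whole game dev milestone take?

13

As given, the longest chain is Design→Polish = 4+9 = 13, so the finish is 13 days.
Audio is off the critical path — its longest chain is 3 days, giving 10 of slack.
The critical path is still Design→Polish; finish is now 13 days.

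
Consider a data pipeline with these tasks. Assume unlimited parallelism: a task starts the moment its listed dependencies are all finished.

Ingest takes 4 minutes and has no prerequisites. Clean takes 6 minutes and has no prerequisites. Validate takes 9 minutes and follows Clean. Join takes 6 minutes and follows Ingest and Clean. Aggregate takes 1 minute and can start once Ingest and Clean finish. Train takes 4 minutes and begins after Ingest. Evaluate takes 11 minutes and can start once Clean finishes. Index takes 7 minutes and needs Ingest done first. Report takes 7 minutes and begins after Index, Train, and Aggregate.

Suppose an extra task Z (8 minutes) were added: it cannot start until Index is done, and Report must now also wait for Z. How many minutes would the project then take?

Originally the project takes 18 minutes.
With Z inserted, Report now waits for max(Index, Train, Aggregate, Z).
New critical path: Ingest→Index→Z→Report = 4+7+8+7 = 26 ⇒ 26 minutes.

26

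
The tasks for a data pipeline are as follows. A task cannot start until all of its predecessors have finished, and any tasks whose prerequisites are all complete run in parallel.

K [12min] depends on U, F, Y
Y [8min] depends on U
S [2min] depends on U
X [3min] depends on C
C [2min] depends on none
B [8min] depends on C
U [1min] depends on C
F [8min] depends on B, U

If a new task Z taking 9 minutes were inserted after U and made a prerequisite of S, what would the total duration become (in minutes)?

30

Originally the job takes 30 minutes.
With Z inserted, S now waits for max(U, Z).
New critical path: C→B→F→K = 2+8+8+12 = 30 ⇒ 30 minutes.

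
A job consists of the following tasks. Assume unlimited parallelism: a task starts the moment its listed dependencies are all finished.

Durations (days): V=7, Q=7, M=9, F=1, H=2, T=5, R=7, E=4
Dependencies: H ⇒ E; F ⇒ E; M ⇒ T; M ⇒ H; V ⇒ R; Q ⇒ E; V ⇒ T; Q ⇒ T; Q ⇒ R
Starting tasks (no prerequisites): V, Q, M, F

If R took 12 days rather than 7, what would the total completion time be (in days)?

Critical path before the change: M→H→E = 9+2+4 = 15 giving 15 days.
R has 1 day of float (longest path through it is 14).
New critical path: V→R = 7+12 = 19 ⇒ 19 days.

19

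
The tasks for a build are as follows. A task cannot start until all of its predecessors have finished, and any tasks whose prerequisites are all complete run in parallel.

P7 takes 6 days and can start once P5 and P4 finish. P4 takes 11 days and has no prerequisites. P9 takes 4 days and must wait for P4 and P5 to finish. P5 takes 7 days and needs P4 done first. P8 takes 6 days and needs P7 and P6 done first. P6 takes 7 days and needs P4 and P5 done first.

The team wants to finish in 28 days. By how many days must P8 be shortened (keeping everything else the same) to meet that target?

Current finish: 31 days; target: 28.
P8 is on every critical path, so each day cut from P8 cuts the finish by one (this holds down to a finish of 26).
Need 31 − 28 = 3 days off P8 → P8 becomes 3 days, finish becomes 28.

3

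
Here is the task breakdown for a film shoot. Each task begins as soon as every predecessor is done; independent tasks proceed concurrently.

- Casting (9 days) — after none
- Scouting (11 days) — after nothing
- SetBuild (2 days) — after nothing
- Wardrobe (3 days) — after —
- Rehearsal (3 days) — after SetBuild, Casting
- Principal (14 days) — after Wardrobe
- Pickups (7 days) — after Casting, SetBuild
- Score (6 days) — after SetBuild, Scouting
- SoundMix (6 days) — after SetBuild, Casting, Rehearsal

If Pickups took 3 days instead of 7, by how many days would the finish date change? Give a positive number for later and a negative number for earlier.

0

The binding path is Casting→Rehearsal→SoundMix = 9+3+6 = 18; finish at 18 days.
Pickups is off the critical path — its longest chain is 16 days, giving 2 of slack.
No other chain overtakes it, so the finish is 18 days.
Change in finish: 18 − 18 = +0 days.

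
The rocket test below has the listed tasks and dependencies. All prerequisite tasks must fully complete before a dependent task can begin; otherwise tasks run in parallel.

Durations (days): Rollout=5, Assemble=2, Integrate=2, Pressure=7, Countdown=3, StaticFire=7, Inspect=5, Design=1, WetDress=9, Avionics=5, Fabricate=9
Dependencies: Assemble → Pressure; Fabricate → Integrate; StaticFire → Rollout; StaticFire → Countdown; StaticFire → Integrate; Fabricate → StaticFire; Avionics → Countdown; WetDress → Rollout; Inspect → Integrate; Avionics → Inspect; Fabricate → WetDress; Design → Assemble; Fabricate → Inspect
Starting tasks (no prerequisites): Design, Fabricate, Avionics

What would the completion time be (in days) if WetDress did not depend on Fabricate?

With the dependency in place, Fabricate→WetDress→Rollout = 9+9+5 = 23 sets the finish at 23 days.
Without Fabricate→WetDress, WetDress's earliest start moves from 9 to 0.
The longest chain is now Fabricate→StaticFire→Rollout = 9+7+5 = 21, so the plan takes 21 days.

21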